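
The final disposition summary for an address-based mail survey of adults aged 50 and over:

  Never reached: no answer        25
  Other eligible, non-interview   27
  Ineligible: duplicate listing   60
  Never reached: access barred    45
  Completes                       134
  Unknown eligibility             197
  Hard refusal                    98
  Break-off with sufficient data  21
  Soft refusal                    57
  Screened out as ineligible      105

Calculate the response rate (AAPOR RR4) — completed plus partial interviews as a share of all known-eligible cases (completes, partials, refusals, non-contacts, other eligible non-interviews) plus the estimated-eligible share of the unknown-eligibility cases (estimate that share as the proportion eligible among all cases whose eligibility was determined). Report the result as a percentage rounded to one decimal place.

Declined to participate = 98 + 57 = 155
Non-contacts = 25 + 45 = 70
Out of scope = 105 + 60 = 165
Top: 134 + 21 = 155
Eligible (known): 134 + 21 + 155 + 70 + 27 = 407
e = 407 / (407 + 165) = 407 / 572 = 0.7115
Eligible share of unknowns: 0.7115 × 197 = 140.17
Denominator: 407 + 140.17 = 547.17
RR4 = 155 / 547.17 = 0.2833

28.3%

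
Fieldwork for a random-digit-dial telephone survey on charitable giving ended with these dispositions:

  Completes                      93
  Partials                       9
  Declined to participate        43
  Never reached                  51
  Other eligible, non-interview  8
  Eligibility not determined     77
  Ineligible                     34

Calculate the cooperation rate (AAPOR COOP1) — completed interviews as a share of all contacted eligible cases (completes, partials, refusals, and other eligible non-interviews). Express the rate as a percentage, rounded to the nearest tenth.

60.8%

Numerator: 93
Denom: 93 + 9 + 43 + 8 = 153
COOP1 = 93 / 153 = 0.6078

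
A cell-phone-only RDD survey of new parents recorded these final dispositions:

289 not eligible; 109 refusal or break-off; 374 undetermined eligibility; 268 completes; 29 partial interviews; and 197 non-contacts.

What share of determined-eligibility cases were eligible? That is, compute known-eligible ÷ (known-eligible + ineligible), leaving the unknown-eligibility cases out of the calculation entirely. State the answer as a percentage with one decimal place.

67.6%

Known eligible = 268 + 29 + 109 + 197 = 603
e = 603 / (603 + 289) = 603 / 892 = 0.6760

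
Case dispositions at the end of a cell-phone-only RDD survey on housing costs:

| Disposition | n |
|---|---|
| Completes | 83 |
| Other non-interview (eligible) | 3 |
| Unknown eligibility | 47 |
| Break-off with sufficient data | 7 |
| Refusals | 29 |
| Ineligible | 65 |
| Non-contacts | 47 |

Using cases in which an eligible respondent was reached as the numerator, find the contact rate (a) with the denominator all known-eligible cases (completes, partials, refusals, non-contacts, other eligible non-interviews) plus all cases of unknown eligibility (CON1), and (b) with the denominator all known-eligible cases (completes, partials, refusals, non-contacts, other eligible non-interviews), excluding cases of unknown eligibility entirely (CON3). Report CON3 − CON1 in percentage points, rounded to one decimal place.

15.7

Numerator → 83 + 7 + 29 + 3 = 122
Base → 83 + 7 + 29 + 47 + 3 + 47 = 216
CON1 = 122 / 216 = 0.5648
Base → 83 + 7 + 29 + 47 + 3 = 169
CON3 = 122 / 169 = 0.7219
Difference = 72.19 − 56.48 = 15.71 percentage points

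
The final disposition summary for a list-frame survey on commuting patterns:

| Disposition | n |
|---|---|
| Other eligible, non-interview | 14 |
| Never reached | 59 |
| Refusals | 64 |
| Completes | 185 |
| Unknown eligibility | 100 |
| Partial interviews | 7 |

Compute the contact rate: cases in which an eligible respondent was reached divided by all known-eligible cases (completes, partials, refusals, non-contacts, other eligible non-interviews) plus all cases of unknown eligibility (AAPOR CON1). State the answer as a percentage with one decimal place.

Top → 185 + 7 + 64 + 14 = 270
Base → 185 + 7 + 64 + 59 + 14 + 100 = 429
CON1 = 270 / 429 = 0.6294

62.9%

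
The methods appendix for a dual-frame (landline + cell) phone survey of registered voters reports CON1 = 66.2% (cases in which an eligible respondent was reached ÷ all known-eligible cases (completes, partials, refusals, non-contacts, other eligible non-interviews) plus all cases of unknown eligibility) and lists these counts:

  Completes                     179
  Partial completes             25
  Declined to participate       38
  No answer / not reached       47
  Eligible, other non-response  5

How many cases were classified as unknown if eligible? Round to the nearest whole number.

Num: 179 + 25 + 38 + 5 = 247
CON1 = 247 / D = 0.662
D = 247 / 0.662 = 373.1
Rest of base = 294
unknown if eligible = 373.1 − 294 ≈ 79

79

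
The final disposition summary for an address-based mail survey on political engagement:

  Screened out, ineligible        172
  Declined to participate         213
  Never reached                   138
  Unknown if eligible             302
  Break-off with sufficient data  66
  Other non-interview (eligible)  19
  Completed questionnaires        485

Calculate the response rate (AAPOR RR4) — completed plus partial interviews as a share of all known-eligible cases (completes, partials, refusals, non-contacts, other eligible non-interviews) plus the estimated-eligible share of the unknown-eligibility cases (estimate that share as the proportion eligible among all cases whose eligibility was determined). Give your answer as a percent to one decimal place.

Top = 485 + 66 = 551
Known eligible = 485 + 66 + 213 + 138 + 19 = 921
e = 921 / (921 + 172) = 921 / 1093 = 0.8426
e × U = 0.8426 × 302 = 254.47
Denom = 921 + 254.47 = 1175.47
RR4 = 551 / 1175.47 = 0.4687

46.9%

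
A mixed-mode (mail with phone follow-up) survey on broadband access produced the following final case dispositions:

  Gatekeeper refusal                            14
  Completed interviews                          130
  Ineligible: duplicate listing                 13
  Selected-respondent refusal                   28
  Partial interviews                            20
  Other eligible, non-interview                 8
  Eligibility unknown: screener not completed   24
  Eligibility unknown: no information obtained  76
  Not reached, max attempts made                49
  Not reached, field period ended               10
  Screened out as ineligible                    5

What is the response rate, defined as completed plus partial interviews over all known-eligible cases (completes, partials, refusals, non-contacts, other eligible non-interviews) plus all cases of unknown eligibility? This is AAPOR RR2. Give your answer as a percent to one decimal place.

Declined to participate = 14 + 28 = 42
Non-contacts = 10 + 49 = 59
Unknown eligibility = 24 + 76 = 100
Ineligible = 5 + 13 = 18
Numerator = 130 + 20 = 150
Denom = 130 + 20 + 42 + 59 + 8 + 100 = 359
RR2 = 150 / 359 = 0.4178

41.8%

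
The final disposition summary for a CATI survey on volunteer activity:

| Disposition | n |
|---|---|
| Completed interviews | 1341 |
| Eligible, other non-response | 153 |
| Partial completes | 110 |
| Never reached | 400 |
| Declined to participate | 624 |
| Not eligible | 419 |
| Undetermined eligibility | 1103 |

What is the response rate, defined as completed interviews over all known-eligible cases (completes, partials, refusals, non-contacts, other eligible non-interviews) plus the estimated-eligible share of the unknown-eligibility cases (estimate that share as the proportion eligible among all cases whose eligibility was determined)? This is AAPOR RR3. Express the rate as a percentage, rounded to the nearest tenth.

37.5%

Num: 1341
Determined eligible: 1341 + 110 + 624 + 400 + 153 = 2628
e = 2628 / (2628 + 419) = 2628 / 3047 = 0.8625
Estimated eligible among unknowns: 0.8625 × 1103 = 951.34
Denom: 2628 + 951.34 = 3579.34
RR3 = 1341 / 3579.34 = 0.3747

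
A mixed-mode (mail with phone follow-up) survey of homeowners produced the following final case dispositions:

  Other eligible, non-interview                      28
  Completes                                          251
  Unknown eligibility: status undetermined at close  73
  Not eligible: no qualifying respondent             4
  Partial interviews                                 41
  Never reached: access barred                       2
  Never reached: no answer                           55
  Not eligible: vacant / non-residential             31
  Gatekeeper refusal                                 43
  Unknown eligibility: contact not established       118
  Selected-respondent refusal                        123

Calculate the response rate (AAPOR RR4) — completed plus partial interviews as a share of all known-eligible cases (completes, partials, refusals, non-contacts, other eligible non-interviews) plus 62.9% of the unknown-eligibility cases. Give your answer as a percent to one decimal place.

44.0%

Refusal or break-off = 43 + 123 = 166
No answer / not reached = 55 + 2 = 57
Unknown if eligible = 118 + 73 = 191
Screened out, ineligible = 4 + 31 = 35
Top → 251 + 41 = 292
Known eligible → 251 + 41 + 166 + 57 + 28 = 543
Estimated eligible among unknowns → 0.6290 × 191 = 120.14
Denom → 543 + 120.14 = 663.14
RR4 = 292 / 663.14 = 0.4403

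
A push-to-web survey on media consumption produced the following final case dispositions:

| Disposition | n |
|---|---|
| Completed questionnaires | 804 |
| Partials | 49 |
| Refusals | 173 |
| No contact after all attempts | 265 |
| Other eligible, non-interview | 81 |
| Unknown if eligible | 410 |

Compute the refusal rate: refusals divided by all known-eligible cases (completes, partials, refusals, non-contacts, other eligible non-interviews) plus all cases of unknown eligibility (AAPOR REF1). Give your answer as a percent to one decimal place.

9.7%

Numerator: 173
Denominator: 804 + 49 + 173 + 265 + 81 + 410 = 1782
REF1 = 173 / 1782 = 0.0971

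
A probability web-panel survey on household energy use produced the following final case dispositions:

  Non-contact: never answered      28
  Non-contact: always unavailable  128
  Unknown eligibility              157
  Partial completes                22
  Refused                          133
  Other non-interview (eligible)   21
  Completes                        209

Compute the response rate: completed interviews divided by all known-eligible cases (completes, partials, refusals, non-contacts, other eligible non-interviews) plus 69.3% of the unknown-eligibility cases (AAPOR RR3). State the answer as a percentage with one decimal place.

No answer / not reached = 28 + 128 = 156
Top → 209
Known eligible → 209 + 22 + 133 + 156 + 21 = 541
Estimated eligible among unknowns → 0.6930 × 157 = 108.80
Base → 541 + 108.80 = 649.80
RR3 = 209 / 649.80 = 0.3216

32.2%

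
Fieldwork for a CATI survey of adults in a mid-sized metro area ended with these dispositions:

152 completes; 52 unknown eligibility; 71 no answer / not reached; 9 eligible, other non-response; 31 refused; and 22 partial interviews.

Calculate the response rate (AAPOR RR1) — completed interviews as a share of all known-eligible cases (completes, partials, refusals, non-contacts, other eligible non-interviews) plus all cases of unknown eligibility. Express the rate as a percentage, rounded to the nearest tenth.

Top → 152
Base → 152 + 22 + 31 + 71 + 9 + 52 = 337
RR1 = 152 / 337 = 0.4510

45.1%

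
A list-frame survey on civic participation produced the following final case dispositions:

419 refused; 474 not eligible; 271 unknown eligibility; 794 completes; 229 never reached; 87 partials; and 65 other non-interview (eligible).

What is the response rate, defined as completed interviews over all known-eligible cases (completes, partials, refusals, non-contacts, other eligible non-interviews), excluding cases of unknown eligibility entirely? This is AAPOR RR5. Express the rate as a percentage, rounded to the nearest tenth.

Numerator → 794
Denom → 794 + 87 + 419 + 229 + 65 = 1594
RR5 = 794 / 1594 = 0.4981

49.8%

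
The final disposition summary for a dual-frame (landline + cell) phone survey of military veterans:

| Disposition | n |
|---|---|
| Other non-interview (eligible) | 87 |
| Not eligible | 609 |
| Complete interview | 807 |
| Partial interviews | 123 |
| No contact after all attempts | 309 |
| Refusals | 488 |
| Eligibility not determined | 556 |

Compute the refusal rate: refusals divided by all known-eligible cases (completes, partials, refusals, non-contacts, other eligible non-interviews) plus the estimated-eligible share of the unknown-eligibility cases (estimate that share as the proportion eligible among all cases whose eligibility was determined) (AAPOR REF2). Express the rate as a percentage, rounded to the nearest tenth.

Numerator = 488
Eligible (known) = 807 + 123 + 488 + 309 + 87 = 1814
e = 1814 / (1814 + 609) = 1814 / 2423 = 0.7487
e × U = 0.7487 × 556 = 416.28
Denom = 1814 + 416.28 = 2230.28
REF2 = 488 / 2230.28 = 0.2188

21.9%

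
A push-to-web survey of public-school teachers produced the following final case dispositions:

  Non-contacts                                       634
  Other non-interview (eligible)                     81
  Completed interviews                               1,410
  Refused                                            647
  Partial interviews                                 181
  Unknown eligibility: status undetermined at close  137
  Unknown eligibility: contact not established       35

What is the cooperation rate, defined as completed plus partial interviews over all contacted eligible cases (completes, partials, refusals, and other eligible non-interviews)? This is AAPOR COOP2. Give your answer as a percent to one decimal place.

68.6%

Unknown if eligible = 35 + 137 = 172
Numerator = 1410 + 181 = 1591
Denominator = 1410 + 181 + 647 + 81 = 2319
COOP2 = 1591 / 2319 = 0.6861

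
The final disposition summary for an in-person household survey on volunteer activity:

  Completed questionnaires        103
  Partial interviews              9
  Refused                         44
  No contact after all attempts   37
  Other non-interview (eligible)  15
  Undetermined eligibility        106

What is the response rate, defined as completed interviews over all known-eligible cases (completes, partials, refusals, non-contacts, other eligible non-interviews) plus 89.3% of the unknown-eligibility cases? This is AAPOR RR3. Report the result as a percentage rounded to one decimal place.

Numerator = 103
Determined eligible = 103 + 9 + 44 + 37 + 15 = 208
Estimated eligible among unknowns = 0.8930 × 106 = 94.66
Denominator = 208 + 94.66 = 302.66
RR3 = 103 / 302.66 = 0.3403

34.0%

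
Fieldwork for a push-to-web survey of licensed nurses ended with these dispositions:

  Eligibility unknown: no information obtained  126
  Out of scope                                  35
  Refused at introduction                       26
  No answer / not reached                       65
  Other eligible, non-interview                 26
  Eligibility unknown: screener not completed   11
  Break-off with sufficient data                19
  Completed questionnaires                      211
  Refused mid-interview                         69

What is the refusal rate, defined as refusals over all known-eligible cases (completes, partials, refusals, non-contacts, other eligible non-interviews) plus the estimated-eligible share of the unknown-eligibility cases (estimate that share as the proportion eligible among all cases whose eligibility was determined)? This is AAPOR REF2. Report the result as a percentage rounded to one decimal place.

Refusal or break-off = 26 + 69 = 95
Unknown if eligible = 11 + 126 = 137
Top = 95
Determined eligible = 211 + 19 + 95 + 65 + 26 = 416
e = 416 / (416 + 35) = 416 / 451 = 0.9224
e × U = 0.9224 × 137 = 126.37
Base = 416 + 126.37 = 542.37
REF2 = 95 / 542.37 = 0.1752

17.5%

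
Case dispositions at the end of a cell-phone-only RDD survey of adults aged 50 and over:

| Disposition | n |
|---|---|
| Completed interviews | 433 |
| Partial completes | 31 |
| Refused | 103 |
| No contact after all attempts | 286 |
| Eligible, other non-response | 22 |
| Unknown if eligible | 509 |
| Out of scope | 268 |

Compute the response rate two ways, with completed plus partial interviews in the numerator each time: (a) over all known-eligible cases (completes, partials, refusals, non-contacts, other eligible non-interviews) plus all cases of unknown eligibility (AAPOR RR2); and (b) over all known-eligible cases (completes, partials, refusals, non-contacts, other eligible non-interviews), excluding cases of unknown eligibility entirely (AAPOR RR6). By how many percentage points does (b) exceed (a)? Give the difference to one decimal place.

19.5

Num: 433 + 31 = 464
Denom: 433 + 31 + 103 + 286 + 22 + 509 = 1384
RR2 = 464 / 1384 = 0.3353
Denom: 433 + 31 + 103 + 286 + 22 = 875
RR6 = 464 / 875 = 0.5303
Difference = 53.03 − 33.53 = 19.50 percentage points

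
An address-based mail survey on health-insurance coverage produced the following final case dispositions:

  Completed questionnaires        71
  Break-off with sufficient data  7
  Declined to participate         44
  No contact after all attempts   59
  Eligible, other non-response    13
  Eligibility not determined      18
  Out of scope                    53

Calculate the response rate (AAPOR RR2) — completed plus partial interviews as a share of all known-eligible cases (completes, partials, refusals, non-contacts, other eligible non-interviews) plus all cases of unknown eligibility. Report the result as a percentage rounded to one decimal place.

Num → 71 + 7 = 78
Denom → 71 + 7 + 44 + 59 + 13 + 18 = 212
RR2 = 78 / 212 = 0.3679

36.8%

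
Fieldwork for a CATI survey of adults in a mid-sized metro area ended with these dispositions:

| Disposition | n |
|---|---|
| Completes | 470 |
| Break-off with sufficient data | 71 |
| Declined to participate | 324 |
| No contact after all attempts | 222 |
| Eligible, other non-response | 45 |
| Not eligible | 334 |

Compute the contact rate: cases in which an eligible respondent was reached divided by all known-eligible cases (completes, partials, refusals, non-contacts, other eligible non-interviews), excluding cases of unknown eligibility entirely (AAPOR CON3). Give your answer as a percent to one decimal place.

Numerator = 470 + 71 + 324 + 45 = 910
Base = 470 + 71 + 324 + 222 + 45 = 1132
CON3 = 910 / 1132 = 0.8039

80.4%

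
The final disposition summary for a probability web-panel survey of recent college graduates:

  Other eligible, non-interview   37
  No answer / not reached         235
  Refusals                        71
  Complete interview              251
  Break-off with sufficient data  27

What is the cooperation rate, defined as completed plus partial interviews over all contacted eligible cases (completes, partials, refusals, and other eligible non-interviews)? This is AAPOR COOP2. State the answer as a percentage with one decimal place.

Numerator = 251 + 27 = 278
Denominator = 251 + 27 + 71 + 37 = 386
COOP2 = 278 / 386 = 0.7202

72.0%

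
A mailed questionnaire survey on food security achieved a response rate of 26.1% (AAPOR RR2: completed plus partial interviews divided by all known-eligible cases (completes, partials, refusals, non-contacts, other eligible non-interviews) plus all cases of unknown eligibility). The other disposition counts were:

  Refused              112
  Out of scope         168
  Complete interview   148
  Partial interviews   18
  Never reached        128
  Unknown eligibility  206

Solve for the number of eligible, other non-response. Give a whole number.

24

Top → 148 + 18 = 166
RR2 = 166 / D = 0.261
D = 166 / 0.261 = 636.0
Other denominator terms total 612
eligible, other non-response = 636.0 − 612 ≈ 24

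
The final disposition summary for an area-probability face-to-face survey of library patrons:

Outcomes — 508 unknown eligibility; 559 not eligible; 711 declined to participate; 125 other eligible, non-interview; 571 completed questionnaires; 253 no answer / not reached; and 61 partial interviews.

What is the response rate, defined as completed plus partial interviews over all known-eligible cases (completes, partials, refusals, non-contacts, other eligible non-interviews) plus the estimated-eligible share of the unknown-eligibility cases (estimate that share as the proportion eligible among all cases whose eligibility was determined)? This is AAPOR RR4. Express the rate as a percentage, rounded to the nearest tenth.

Numerator = 571 + 61 = 632
Eligible (known) = 571 + 61 + 711 + 253 + 125 = 1721
e = 1721 / (1721 + 559) = 1721 / 2280 = 0.7548
Eligible share of unknowns = 0.7548 × 508 = 383.44
Base = 1721 + 383.44 = 2104.44
RR4 = 632 / 2104.44 = 0.3003

30.0%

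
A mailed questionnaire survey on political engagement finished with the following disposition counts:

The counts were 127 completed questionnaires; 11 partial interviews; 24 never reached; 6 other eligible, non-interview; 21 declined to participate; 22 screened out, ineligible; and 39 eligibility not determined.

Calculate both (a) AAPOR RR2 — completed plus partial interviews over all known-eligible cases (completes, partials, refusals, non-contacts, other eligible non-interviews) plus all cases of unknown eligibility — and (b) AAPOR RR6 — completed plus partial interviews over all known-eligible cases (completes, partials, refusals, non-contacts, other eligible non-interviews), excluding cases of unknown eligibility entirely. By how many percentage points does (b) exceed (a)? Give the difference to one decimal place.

Numerator → 127 + 11 = 138
Denom → 127 + 11 + 21 + 24 + 6 + 39 = 228
RR2 = 138 / 228 = 0.6053
Denom → 127 + 11 + 21 + 24 + 6 = 189
RR6 = 138 / 189 = 0.7302
Difference = 73.02 − 60.53 = 12.49 percentage points

12.5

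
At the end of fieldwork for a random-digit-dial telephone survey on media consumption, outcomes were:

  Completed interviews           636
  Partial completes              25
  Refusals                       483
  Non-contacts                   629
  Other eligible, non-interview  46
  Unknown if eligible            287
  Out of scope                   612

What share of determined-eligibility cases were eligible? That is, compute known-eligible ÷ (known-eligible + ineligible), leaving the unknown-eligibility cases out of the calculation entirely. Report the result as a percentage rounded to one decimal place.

Known eligible → 636 + 25 + 483 + 629 + 46 = 1819
e = 1819 / (1819 + 612) = 1819 / 2431 = 0.7483

74.8%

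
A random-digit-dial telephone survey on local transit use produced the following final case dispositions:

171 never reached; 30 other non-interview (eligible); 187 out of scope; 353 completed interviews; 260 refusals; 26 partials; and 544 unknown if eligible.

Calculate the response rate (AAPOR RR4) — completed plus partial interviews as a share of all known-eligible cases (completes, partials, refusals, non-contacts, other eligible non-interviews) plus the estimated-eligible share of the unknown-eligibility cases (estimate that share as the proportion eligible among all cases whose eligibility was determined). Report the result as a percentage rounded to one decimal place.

29.5%

Top → 353 + 26 = 379
Eligible (known) → 353 + 26 + 260 + 171 + 30 = 840
e = 840 / (840 + 187) = 840 / 1027 = 0.8179
Estimated eligible among unknowns → 0.8179 × 544 = 444.94
Base → 840 + 444.94 = 1284.94
RR4 = 379 / 1284.94 = 0.2950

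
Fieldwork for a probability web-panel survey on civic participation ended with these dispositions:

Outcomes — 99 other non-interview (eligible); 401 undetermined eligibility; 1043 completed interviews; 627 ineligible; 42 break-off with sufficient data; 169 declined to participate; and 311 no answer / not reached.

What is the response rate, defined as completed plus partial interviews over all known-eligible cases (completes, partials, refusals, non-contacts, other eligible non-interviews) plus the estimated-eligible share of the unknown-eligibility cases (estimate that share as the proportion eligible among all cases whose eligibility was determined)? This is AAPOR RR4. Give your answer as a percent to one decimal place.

Numerator: 1043 + 42 = 1085
Eligible (known): 1043 + 42 + 169 + 311 + 99 = 1664
e = 1664 / (1664 + 627) = 1664 / 2291 = 0.7263
e × U: 0.7263 × 401 = 291.25
Base: 1664 + 291.25 = 1955.25
RR4 = 1085 / 1955.25 = 0.5549

55.5%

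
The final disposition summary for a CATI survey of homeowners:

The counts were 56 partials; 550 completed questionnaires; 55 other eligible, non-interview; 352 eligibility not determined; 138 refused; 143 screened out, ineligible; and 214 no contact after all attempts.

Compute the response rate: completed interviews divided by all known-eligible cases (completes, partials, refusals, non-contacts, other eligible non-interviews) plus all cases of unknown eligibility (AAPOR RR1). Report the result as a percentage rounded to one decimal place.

40.3%

Numerator = 550
Base = 550 + 56 + 138 + 214 + 55 + 352 = 1365
RR1 = 550 / 1365 = 0.4029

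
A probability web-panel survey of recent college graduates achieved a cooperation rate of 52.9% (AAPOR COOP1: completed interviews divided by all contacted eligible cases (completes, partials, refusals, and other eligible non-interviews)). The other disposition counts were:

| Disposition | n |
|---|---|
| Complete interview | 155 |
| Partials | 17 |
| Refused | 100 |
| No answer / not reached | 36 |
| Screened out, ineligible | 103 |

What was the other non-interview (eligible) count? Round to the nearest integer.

21

COOP1 = 155 / D = 0.529
D = 155 / 0.529 = 293.0
Remaining denominator categories sum to 272
other non-interview (eligible) = 293.0 − 272 ≈ 21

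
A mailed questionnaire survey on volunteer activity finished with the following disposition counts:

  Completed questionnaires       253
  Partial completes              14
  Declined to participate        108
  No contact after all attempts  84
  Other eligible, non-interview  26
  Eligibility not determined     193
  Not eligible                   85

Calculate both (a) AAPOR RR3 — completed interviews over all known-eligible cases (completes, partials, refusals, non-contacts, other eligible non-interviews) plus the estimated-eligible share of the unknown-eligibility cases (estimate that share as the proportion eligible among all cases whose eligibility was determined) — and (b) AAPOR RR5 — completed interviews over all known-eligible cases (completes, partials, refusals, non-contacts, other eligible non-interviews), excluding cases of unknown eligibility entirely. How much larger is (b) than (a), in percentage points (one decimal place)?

13.2

Num: 253
Eligible (known): 253 + 14 + 108 + 84 + 26 = 485
e = 485 / (485 + 85) = 485 / 570 = 0.8509
Eligible share of unknowns: 0.8509 × 193 = 164.22
Denominator: 485 + 164.22 = 649.22
RR3 = 253 / 649.22 = 0.3897
Denominator: 253 + 14 + 108 + 84 + 26 = 485
RR5 = 253 / 485 = 0.5216
Difference = 52.16 − 38.97 = 13.19 percentage points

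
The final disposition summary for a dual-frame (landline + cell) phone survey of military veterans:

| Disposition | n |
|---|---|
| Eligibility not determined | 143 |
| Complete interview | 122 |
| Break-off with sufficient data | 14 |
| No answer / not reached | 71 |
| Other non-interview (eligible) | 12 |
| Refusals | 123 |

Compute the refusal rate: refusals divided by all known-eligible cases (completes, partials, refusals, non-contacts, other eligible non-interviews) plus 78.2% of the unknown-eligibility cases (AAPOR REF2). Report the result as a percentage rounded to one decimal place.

27.1%

Top → 123
Known eligible → 122 + 14 + 123 + 71 + 12 = 342
Eligible share of unknowns → 0.7820 × 143 = 111.83
Base → 342 + 111.83 = 453.83
REF2 = 123 / 453.83 = 0.2710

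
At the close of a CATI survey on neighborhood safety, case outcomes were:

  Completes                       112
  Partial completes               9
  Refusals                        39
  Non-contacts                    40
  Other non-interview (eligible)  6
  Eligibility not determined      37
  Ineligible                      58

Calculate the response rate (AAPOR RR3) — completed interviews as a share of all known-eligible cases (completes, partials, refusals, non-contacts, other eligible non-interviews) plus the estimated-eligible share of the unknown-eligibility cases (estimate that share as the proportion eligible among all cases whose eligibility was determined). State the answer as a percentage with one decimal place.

47.7%

Numerator = 112
Known eligible = 112 + 9 + 39 + 40 + 6 = 206
e = 206 / (206 + 58) = 206 / 264 = 0.7803
Eligible share of unknowns = 0.7803 × 37 = 28.87
Denom = 206 + 28.87 = 234.87
RR3 = 112 / 234.87 = 0.4769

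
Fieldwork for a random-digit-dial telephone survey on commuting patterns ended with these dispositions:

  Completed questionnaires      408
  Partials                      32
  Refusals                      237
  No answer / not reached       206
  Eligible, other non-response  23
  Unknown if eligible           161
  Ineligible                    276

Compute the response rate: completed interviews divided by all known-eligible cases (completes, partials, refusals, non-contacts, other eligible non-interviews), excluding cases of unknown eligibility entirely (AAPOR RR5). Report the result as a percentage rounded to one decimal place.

45.0%

Top = 408
Denominator = 408 + 32 + 237 + 206 + 23 = 906
RR5 = 408 / 906 = 0.4503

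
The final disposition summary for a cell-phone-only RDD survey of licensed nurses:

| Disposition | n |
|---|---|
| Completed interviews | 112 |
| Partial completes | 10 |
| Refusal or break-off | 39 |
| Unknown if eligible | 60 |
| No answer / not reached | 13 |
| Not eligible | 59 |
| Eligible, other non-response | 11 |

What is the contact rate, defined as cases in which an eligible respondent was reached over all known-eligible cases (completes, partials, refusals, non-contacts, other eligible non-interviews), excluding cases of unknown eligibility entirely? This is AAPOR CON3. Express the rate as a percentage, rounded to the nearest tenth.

93.0%

Numerator = 112 + 10 + 39 + 11 = 172
Denominator = 112 + 10 + 39 + 13 + 11 = 185
CON3 = 172 / 185 = 0.9297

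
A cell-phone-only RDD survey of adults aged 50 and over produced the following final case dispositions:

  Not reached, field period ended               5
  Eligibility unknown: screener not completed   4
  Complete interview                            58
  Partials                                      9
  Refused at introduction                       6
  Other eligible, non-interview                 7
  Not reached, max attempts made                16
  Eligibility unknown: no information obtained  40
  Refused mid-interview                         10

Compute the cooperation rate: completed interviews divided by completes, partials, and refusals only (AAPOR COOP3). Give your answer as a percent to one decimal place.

69.9%

Refusal or break-off = 6 + 10 = 16
No contact after all attempts = 5 + 16 = 21
Undetermined eligibility = 4 + 40 = 44
Numerator → 58
Denom → 58 + 9 + 16 = 83
COOP3 = 58 / 83 = 0.6988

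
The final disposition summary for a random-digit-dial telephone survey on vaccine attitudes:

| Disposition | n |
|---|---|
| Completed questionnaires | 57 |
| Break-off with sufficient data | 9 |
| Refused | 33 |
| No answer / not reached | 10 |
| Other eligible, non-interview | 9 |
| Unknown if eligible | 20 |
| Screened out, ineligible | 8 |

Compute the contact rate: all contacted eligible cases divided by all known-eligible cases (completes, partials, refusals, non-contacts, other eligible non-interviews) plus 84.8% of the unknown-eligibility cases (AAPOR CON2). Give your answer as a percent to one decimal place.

Num → 57 + 9 + 33 + 9 = 108
Determined eligible → 57 + 9 + 33 + 10 + 9 = 118
e × U → 0.8480 × 20 = 16.96
Denominator → 118 + 16.96 = 134.96
CON2 = 108 / 134.96 = 0.8002

80.0%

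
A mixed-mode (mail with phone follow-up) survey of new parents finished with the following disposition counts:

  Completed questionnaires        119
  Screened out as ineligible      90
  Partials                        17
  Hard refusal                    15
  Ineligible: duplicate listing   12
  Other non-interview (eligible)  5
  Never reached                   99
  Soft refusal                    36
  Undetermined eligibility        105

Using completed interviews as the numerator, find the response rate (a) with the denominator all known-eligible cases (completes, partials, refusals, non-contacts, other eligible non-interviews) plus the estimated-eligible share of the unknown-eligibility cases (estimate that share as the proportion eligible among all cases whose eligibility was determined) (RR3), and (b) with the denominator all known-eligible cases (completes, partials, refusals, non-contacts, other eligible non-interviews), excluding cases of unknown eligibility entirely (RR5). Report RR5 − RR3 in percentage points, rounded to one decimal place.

8.6

Refused = 15 + 36 = 51
Ineligible = 90 + 12 = 102
Num → 119
Eligible (known) → 119 + 17 + 51 + 99 + 5 = 291
e = 291 / (291 + 102) = 291 / 393 = 0.7405
Eligible share of unknowns → 0.7405 × 105 = 77.75
Base → 291 + 77.75 = 368.75
RR3 = 119 / 368.75 = 0.3227
Base → 119 + 17 + 51 + 99 + 5 = 291
RR5 = 119 / 291 = 0.4089
Difference = 40.89 − 32.27 = 8.62 percentage points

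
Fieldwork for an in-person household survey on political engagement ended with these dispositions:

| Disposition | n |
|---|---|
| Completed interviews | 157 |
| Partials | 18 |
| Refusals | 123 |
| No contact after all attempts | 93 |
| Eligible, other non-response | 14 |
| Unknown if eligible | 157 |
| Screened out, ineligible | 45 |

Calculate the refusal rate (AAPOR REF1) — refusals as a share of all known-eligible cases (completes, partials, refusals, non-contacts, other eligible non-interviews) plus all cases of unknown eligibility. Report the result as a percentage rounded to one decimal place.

21.9%

Numerator → 123
Base → 157 + 18 + 123 + 93 + 14 + 157 = 562
REF1 = 123 / 562 = 0.2189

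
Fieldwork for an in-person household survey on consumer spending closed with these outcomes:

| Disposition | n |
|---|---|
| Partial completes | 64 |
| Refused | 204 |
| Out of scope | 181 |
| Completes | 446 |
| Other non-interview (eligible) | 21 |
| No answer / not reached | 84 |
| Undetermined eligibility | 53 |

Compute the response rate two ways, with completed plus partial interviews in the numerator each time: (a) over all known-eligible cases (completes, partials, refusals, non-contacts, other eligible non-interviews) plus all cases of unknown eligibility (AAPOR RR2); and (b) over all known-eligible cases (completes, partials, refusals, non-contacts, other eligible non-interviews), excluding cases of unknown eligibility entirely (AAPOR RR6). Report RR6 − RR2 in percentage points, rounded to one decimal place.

3.8

Num = 446 + 64 = 510
Base = 446 + 64 + 204 + 84 + 21 + 53 = 872
RR2 = 510 / 872 = 0.5849
Base = 446 + 64 + 204 + 84 + 21 = 819
RR6 = 510 / 819 = 0.6227
Difference = 62.27 − 58.49 = 3.78 percentage points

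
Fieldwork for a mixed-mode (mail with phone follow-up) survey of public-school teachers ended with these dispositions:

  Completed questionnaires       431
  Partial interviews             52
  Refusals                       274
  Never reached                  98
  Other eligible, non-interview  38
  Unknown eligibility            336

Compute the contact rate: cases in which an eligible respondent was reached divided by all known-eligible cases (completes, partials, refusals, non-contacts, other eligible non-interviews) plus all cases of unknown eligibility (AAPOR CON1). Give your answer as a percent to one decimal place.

64.7%

Num → 431 + 52 + 274 + 38 = 795
Base → 431 + 52 + 274 + 98 + 38 + 336 = 1229
CON1 = 795 / 1229 = 0.6469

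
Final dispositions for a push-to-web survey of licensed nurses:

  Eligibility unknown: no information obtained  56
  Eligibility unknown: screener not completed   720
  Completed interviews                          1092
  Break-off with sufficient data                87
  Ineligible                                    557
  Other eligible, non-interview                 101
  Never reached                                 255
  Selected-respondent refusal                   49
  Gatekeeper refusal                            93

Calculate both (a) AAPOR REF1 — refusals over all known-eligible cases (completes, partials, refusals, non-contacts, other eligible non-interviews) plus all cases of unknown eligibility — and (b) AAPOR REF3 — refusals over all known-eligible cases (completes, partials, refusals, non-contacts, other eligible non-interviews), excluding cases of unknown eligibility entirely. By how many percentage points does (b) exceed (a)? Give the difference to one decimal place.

2.7

Declined to participate = 93 + 49 = 142
Unknown if eligible = 720 + 56 = 776
Numerator → 142
Base → 1092 + 87 + 142 + 255 + 101 + 776 = 2453
REF1 = 142 / 2453 = 0.0579
Base → 1092 + 87 + 142 + 255 + 101 = 1677
REF3 = 142 / 1677 = 0.0847
Difference = 8.47 − 5.79 = 2.68 percentage points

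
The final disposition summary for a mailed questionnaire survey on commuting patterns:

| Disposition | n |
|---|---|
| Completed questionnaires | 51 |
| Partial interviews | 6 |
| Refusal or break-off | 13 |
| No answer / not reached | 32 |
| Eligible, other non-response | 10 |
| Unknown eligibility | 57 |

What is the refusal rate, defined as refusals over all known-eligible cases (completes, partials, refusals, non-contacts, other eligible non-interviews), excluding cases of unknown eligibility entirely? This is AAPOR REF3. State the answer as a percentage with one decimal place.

11.6%

Numerator: 13
Base: 51 + 6 + 13 + 32 + 10 = 112
REF3 = 13 / 112 = 0.1161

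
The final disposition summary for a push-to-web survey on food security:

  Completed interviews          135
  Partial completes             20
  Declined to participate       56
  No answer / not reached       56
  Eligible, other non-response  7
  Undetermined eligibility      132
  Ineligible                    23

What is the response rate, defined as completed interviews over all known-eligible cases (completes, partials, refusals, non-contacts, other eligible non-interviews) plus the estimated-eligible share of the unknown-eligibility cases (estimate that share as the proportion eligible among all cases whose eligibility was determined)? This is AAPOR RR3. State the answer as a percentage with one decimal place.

34.1%

Num → 135
Determined eligible → 135 + 20 + 56 + 56 + 7 = 274
e = 274 / (274 + 23) = 274 / 297 = 0.9226
Estimated eligible among unknowns → 0.9226 × 132 = 121.78
Denominator → 274 + 121.78 = 395.78
RR3 = 135 / 395.78 = 0.3411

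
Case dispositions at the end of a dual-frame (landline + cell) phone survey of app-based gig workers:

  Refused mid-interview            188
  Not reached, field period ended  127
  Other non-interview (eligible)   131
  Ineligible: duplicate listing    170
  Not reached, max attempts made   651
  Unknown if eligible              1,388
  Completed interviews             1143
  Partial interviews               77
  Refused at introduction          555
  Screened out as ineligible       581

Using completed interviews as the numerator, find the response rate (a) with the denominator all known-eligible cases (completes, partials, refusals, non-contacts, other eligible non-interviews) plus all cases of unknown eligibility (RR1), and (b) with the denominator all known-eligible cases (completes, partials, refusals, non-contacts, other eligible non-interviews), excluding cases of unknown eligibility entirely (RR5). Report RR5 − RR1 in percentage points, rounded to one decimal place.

Refused = 555 + 188 = 743
Non-contacts = 127 + 651 = 778
Not eligible = 581 + 170 = 751
Numerator → 1143
Denom → 1143 + 77 + 743 + 778 + 131 + 1388 = 4260
RR1 = 1143 / 4260 = 0.2683
Denom → 1143 + 77 + 743 + 778 + 131 = 2872
RR5 = 1143 / 2872 = 0.3980
Difference = 39.80 − 26.83 = 12.97 percentage points

13.0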